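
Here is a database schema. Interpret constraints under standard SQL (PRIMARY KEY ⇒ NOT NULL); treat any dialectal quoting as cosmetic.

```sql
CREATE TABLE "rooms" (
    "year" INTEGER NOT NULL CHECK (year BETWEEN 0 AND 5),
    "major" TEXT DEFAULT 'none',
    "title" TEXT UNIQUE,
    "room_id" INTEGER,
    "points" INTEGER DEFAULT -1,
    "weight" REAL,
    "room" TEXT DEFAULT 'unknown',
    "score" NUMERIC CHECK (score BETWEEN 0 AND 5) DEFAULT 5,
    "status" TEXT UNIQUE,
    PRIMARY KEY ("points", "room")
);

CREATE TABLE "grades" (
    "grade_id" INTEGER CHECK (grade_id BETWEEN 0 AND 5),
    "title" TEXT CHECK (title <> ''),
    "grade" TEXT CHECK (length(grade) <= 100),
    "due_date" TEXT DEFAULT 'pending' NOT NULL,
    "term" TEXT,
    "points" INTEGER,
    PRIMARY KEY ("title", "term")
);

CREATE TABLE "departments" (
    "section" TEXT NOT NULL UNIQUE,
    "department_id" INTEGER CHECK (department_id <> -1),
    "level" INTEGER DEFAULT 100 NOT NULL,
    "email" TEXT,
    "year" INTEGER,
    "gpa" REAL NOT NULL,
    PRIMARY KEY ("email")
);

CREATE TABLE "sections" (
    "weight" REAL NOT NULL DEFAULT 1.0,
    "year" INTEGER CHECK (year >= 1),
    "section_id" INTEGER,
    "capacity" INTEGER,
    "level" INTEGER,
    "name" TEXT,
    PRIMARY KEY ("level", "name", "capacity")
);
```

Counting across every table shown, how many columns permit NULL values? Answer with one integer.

rooms: 6 nullable (major, title, room_id, weight, score, status — PK (points, room) and explicit NOT NULL columns excluded).
grades: 3 nullable (grade_id, grade, points — PK (title, term) and explicit NOT NULL columns excluded).
departments: 2 nullable (department_id, year — PK (email) and explicit NOT NULL columns excluded).
sections: 2 nullable (year, section_id — PK (level, name, capacity) and explicit NOT NULL columns excluded).
Total: 6 + 3 + 2 + 2 = 13.

13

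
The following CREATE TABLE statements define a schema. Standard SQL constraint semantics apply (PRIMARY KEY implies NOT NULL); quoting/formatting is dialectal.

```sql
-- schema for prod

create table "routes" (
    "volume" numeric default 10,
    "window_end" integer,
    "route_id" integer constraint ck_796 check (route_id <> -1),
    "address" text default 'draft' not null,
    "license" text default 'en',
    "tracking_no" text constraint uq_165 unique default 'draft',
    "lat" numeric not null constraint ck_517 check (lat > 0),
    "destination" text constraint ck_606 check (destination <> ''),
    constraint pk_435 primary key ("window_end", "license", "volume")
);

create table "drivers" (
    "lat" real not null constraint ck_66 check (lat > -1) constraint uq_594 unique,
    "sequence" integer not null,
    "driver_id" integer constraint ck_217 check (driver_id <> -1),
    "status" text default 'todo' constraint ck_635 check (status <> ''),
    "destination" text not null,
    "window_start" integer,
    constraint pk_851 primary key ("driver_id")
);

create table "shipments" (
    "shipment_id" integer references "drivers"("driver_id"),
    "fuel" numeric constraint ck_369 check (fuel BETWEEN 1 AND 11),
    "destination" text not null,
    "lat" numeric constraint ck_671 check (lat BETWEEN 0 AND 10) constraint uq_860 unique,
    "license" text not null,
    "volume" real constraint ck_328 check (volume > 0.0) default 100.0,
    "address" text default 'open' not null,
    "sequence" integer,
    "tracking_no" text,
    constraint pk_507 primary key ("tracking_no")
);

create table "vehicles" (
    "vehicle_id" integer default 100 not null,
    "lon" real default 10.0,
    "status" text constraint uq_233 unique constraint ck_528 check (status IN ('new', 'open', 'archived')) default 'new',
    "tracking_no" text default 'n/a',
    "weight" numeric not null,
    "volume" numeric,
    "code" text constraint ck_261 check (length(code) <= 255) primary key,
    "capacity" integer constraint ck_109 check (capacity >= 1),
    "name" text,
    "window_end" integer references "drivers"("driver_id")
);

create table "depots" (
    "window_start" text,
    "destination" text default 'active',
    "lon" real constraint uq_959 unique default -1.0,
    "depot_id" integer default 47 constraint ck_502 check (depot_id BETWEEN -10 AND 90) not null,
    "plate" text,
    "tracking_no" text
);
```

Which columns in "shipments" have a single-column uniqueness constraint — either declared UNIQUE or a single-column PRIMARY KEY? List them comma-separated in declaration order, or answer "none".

lat, tracking_no

- shipment_id: no UNIQUE or single-column PK constraint.
- fuel: no UNIQUE or single-column PK constraint.
- destination: no UNIQUE or single-column PK constraint.
- lat: declared UNIQUE → unique.
- license: no UNIQUE or single-column PK constraint.
- volume: no UNIQUE or single-column PK constraint.
- address: no UNIQUE or single-column PK constraint.
- sequence: no UNIQUE or single-column PK constraint.
- tracking_no: single-column PRIMARY KEY → unique.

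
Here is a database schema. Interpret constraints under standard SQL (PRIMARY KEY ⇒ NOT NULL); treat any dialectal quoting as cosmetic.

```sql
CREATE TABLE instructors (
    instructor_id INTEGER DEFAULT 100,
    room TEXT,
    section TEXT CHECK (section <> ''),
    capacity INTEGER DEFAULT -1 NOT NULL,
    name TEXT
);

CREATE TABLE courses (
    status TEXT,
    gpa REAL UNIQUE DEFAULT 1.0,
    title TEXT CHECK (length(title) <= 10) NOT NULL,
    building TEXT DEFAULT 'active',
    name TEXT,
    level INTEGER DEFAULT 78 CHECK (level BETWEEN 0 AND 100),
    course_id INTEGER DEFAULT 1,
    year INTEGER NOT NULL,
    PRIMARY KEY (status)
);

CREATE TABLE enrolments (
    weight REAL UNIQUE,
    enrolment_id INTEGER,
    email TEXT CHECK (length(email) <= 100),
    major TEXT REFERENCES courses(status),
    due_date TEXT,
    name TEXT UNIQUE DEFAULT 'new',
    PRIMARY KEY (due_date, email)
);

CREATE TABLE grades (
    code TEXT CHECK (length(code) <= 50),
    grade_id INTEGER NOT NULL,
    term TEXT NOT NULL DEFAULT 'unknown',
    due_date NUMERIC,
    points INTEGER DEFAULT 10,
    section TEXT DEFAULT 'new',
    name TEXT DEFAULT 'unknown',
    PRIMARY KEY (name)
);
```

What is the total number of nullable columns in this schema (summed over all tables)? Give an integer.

instructors: 4 nullable (instructor_id, room, section, name — PK none and explicit NOT NULL columns excluded).
courses: 5 nullable (gpa, building, name, level, course_id — PK (status) and explicit NOT NULL columns excluded).
enrolments: 4 nullable (weight, enrolment_id, major, name — PK (due_date, email) and explicit NOT NULL columns excluded).
grades: 4 nullable (code, due_date, points, section — PK (name) and explicit NOT NULL columns excluded).
Total: 4 + 5 + 4 + 4 = 17.

17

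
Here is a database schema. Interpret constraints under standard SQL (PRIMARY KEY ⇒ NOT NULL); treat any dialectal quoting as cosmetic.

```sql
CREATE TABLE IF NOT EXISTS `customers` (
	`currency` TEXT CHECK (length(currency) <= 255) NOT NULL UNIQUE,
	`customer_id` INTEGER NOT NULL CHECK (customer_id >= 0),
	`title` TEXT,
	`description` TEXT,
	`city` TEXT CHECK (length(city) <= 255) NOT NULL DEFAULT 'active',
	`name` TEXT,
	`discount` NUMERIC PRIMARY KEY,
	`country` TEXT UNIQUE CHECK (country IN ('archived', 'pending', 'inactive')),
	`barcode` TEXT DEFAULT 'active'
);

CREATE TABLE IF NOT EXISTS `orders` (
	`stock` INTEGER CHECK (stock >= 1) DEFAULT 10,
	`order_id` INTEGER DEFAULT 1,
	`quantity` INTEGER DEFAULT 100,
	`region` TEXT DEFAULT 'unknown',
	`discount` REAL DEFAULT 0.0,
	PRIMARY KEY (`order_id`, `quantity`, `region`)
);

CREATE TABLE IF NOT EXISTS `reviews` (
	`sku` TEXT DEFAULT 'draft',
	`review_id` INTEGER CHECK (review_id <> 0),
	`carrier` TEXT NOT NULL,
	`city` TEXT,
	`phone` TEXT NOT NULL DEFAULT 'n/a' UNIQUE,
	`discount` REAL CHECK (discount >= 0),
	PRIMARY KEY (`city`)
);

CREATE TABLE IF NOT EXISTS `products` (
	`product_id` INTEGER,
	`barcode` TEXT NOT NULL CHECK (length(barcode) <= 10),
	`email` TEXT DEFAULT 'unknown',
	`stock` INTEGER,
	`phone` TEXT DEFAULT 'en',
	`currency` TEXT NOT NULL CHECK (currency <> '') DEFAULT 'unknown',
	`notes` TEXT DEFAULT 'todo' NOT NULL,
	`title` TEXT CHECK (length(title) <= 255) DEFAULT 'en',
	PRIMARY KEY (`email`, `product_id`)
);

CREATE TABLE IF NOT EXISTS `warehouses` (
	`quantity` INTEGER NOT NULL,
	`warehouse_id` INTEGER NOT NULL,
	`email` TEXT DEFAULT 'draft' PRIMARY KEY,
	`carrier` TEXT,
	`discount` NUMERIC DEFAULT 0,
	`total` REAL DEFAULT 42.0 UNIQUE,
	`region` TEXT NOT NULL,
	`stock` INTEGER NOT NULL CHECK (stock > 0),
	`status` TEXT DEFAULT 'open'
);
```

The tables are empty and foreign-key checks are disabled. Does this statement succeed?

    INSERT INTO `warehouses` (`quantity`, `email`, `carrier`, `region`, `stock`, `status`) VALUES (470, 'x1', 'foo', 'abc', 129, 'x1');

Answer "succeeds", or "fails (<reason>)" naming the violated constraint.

fails (NOT NULL on warehouse_id)

warehouse_id is omitted from the column list and has no DEFAULT, so it would receive NULL.
But warehouse_id is declared NOT NULL.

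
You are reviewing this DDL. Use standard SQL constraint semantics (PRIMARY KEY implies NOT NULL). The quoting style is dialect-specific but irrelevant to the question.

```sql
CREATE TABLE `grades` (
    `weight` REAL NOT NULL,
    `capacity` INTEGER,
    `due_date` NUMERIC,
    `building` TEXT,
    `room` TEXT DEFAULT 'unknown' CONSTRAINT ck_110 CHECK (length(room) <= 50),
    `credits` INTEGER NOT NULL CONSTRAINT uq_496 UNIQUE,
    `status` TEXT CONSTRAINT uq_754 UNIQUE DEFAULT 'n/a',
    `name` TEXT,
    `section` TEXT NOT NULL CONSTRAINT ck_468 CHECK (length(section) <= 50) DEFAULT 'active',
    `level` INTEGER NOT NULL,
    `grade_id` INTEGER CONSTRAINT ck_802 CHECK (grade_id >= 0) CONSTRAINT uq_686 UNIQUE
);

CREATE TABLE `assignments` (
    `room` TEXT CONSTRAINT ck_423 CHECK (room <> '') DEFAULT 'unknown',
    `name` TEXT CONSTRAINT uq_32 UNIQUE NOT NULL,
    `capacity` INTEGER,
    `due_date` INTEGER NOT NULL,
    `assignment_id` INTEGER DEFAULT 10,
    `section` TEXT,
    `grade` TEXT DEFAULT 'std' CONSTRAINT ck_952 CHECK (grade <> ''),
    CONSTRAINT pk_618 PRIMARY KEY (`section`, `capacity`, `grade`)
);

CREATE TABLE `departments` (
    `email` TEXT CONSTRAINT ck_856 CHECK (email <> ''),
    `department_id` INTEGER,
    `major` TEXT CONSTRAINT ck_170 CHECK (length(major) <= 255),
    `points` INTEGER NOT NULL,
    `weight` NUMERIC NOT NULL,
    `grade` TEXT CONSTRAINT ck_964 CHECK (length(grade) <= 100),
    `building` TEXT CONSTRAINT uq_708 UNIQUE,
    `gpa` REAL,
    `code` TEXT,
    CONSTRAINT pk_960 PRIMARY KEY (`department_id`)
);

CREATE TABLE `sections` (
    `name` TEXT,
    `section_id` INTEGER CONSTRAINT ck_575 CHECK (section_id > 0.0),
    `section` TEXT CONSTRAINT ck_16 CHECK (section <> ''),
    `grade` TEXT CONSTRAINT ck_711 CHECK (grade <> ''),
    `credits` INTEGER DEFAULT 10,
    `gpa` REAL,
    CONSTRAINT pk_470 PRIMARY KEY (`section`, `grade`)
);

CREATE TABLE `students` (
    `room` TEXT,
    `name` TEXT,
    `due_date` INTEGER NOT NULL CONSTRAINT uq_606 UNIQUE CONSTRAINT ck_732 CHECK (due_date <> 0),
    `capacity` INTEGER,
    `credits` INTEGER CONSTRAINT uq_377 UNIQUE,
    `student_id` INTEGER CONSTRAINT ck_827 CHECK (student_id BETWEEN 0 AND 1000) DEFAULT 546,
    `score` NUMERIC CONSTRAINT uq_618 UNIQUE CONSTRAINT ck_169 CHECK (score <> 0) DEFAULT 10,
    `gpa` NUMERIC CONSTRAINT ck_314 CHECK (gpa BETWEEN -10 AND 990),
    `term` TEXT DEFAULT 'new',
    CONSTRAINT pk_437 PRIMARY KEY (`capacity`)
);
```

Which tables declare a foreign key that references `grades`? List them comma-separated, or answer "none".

No REFERENCES clause anywhere in the schema names grades.

none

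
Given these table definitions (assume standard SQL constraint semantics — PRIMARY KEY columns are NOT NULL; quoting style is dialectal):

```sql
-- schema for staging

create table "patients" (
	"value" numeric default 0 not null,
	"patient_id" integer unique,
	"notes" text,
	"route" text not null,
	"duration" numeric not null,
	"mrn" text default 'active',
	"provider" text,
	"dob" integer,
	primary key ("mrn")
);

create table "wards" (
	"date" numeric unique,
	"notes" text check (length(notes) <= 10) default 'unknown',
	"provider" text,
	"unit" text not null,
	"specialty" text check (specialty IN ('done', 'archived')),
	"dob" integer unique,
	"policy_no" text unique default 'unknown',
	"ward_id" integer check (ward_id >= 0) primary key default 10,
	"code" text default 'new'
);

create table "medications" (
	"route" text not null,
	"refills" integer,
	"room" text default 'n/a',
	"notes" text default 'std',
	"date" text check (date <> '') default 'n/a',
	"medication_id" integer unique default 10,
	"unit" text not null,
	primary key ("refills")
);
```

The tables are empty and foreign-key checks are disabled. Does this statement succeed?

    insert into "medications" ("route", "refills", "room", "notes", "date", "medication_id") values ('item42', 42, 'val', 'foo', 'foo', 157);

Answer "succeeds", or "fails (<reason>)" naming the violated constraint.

unit is omitted from the column list and has no DEFAULT, so it would receive NULL.
But unit is declared NOT NULL.

fails (NOT NULL on unit)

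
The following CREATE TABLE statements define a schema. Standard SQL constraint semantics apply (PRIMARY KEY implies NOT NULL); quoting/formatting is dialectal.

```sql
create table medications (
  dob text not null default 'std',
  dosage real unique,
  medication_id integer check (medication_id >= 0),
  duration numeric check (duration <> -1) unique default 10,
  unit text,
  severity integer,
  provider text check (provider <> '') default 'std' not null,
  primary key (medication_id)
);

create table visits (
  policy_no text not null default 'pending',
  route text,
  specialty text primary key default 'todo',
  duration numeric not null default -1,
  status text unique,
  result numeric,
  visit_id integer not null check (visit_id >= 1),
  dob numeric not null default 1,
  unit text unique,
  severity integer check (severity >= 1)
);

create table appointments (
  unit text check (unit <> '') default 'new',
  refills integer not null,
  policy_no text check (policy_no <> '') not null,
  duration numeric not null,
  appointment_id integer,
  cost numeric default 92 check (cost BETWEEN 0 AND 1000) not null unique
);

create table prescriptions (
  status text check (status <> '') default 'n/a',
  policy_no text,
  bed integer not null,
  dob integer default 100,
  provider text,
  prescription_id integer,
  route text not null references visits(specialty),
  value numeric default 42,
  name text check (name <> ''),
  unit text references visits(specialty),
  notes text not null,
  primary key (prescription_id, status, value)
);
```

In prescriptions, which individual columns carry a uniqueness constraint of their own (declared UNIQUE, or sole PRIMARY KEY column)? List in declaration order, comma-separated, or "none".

- status: part of a composite PRIMARY KEY — only the tuple is unique, not this column on its own.
- policy_no: no UNIQUE or single-column PK constraint.
- bed: no UNIQUE or single-column PK constraint.
- dob: no UNIQUE or single-column PK constraint.
- provider: no UNIQUE or single-column PK constraint.
- prescription_id: part of a composite PRIMARY KEY — only the tuple is unique, not this column on its own.
- route: no UNIQUE or single-column PK constraint.
- value: part of a composite PRIMARY KEY — only the tuple is unique, not this column on its own.
- name: no UNIQUE or single-column PK constraint.
- unit: no UNIQUE or single-column PK constraint.
- notes: no UNIQUE or single-column PK constraint.

none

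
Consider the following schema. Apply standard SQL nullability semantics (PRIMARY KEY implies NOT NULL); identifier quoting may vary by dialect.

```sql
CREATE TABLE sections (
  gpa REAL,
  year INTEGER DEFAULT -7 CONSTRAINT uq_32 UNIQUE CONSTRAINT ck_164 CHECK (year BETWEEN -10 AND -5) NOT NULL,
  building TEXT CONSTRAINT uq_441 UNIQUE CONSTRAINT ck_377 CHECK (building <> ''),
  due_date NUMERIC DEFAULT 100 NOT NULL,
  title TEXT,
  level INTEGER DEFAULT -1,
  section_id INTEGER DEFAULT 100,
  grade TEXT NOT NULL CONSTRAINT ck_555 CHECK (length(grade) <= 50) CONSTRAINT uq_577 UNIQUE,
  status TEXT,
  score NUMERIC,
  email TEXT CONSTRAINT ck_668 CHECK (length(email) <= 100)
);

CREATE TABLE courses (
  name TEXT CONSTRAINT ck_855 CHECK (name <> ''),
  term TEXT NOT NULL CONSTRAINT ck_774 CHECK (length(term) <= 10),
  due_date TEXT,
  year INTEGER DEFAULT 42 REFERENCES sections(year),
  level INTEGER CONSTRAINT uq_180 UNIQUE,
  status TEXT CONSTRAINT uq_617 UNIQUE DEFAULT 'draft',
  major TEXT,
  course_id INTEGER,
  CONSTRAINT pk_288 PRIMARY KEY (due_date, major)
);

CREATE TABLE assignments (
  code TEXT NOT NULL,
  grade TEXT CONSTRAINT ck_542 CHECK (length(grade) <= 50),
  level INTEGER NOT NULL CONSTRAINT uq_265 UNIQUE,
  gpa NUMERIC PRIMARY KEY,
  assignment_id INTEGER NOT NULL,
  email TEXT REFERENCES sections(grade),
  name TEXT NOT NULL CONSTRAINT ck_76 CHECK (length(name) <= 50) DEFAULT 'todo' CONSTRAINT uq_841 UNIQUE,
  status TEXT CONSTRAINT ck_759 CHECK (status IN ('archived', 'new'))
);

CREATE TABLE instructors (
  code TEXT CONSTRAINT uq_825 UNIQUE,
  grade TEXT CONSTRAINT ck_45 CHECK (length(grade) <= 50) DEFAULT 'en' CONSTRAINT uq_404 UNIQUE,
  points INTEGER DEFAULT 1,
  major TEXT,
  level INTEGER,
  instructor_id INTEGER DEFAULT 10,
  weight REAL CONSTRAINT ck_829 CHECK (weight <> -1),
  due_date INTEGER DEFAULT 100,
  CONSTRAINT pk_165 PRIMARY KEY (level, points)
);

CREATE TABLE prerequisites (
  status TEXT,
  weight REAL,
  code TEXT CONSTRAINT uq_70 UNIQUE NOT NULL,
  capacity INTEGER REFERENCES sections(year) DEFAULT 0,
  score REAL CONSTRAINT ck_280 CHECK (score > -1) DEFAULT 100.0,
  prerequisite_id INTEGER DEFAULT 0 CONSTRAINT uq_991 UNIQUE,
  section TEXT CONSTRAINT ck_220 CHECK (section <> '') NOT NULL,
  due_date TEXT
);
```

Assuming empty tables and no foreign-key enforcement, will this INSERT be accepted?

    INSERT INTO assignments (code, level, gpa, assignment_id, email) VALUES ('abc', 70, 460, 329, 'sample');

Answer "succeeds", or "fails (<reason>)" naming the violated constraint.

NOT NULL columns: assignment_id is supplied; code is supplied; gpa is supplied; level is supplied; name defaults to 'todo'.
No constraint is violated.

succeeds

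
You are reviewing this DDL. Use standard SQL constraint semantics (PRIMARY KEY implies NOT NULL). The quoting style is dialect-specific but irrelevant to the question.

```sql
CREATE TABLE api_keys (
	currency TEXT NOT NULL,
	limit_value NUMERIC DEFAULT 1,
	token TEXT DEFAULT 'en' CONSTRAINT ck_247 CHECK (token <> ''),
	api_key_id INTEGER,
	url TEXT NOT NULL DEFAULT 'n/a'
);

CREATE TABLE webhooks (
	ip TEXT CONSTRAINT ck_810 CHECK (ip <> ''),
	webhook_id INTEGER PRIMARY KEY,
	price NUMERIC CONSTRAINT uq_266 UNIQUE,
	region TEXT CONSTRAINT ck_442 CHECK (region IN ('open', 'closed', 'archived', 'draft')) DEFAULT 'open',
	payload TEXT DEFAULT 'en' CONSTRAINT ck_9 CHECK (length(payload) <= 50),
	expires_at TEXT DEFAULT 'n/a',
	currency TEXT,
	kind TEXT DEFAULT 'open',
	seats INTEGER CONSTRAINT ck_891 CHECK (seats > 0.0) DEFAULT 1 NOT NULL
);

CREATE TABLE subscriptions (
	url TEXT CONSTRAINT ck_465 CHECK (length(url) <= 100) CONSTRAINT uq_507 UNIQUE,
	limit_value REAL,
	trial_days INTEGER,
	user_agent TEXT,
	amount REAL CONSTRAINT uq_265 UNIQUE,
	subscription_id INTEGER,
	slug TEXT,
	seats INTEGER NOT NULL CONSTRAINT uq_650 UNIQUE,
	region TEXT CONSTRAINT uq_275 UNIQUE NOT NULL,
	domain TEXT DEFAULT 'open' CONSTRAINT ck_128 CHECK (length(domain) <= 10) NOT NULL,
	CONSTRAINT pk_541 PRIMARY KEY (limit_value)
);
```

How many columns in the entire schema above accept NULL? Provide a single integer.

api_keys: 3 nullable (limit_value, token, api_key_id — PK none and explicit NOT NULL columns excluded).
webhooks: 7 nullable (ip, price, region, payload, expires_at, currency, kind — PK (webhook_id) and explicit NOT NULL columns excluded).
subscriptions: 6 nullable (url, trial_days, user_agent, amount, subscription_id, slug — PK (limit_value) and explicit NOT NULL columns excluded).
Total: 3 + 7 + 6 = 16.

16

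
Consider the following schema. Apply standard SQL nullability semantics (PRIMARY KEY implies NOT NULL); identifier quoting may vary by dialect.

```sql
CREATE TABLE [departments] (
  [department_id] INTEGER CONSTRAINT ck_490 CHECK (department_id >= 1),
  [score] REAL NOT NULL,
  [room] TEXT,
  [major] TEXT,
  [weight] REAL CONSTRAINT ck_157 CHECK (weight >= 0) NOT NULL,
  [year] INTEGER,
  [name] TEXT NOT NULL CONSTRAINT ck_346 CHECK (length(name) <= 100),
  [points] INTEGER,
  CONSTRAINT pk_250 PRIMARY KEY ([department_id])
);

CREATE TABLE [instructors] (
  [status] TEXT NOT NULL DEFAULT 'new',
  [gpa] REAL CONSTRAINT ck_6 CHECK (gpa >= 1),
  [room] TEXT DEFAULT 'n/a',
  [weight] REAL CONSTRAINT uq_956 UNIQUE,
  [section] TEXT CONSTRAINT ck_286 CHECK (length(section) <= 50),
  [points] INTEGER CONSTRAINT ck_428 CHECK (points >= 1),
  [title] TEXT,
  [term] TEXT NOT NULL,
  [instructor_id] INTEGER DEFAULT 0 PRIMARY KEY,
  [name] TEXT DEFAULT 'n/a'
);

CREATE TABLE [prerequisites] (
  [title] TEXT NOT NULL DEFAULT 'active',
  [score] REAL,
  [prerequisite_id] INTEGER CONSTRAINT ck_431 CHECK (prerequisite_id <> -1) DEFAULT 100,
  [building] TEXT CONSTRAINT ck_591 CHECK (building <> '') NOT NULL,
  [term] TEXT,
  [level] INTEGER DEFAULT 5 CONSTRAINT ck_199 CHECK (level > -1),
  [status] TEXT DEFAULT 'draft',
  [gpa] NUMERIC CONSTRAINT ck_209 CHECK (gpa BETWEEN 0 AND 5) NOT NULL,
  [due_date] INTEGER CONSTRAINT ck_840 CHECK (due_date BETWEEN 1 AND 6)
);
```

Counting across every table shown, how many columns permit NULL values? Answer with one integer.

departments: 4 nullable (room, major, year, points — PK (department_id) and explicit NOT NULL columns excluded).
instructors: 7 nullable (gpa, room, weight, section, points, title, name — PK (instructor_id) and explicit NOT NULL columns excluded).
prerequisites: 6 nullable (score, prerequisite_id, term, level, status, due_date — PK none and explicit NOT NULL columns excluded).
Total: 4 + 7 + 6 = 17.

17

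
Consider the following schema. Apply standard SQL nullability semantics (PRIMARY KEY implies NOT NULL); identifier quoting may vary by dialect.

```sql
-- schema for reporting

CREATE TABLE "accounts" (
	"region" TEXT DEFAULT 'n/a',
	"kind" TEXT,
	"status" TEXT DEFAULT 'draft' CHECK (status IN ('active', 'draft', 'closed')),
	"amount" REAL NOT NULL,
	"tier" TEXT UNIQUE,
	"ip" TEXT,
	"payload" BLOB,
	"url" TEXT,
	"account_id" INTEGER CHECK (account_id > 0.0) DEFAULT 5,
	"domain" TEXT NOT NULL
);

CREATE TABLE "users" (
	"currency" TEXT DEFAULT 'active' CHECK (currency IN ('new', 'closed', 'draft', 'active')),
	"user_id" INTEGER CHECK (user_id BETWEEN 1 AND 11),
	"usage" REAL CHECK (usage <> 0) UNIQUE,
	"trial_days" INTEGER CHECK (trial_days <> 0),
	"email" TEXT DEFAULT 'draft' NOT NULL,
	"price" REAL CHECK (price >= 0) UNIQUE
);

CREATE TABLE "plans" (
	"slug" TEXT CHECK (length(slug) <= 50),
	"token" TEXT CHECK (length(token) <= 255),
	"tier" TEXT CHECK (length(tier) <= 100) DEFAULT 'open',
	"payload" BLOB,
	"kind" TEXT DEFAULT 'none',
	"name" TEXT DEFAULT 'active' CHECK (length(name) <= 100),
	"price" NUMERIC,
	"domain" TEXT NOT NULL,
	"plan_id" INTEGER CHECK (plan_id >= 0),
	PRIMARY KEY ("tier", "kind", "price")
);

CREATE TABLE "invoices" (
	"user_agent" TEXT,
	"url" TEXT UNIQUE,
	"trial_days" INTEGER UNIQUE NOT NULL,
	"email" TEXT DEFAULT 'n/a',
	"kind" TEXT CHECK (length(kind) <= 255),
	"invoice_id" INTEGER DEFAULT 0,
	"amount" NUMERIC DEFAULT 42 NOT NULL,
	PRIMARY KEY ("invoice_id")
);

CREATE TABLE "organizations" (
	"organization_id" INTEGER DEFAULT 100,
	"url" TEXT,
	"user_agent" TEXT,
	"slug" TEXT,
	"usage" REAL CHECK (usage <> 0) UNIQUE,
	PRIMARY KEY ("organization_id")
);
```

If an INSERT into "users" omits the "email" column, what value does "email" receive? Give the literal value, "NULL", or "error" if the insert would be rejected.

'draft'

email has an explicit DEFAULT 'draft'.
When the column is omitted from an INSERT, that default is used.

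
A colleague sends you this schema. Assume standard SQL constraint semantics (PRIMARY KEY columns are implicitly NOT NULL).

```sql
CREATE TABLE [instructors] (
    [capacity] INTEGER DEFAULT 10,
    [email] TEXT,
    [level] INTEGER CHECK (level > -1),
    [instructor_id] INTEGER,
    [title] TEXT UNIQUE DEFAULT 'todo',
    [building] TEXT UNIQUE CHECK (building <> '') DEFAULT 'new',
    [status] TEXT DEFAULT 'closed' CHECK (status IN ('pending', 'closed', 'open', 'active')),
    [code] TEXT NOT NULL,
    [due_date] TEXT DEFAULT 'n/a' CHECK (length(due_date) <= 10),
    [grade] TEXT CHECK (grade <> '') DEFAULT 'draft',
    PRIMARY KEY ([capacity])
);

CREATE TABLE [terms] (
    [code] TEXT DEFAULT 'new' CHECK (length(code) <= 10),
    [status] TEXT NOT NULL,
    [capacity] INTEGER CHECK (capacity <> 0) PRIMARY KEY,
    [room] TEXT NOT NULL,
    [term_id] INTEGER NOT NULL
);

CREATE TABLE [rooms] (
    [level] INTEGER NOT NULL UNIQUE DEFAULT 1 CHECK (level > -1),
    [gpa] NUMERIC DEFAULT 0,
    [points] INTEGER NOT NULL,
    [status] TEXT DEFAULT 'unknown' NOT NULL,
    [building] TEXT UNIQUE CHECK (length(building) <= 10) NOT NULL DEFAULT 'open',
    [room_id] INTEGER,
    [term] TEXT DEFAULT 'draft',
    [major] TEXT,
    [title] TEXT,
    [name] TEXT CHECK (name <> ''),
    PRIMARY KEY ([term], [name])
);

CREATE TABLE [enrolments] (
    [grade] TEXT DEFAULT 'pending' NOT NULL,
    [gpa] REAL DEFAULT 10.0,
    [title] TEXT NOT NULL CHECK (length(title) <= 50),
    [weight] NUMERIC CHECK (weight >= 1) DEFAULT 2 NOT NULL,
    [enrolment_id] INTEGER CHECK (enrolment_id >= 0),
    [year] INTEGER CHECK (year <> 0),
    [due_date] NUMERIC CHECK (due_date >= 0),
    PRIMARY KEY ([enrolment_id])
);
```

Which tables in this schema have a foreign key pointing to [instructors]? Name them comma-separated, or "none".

No REFERENCES clause anywhere in the schema names instructors.

none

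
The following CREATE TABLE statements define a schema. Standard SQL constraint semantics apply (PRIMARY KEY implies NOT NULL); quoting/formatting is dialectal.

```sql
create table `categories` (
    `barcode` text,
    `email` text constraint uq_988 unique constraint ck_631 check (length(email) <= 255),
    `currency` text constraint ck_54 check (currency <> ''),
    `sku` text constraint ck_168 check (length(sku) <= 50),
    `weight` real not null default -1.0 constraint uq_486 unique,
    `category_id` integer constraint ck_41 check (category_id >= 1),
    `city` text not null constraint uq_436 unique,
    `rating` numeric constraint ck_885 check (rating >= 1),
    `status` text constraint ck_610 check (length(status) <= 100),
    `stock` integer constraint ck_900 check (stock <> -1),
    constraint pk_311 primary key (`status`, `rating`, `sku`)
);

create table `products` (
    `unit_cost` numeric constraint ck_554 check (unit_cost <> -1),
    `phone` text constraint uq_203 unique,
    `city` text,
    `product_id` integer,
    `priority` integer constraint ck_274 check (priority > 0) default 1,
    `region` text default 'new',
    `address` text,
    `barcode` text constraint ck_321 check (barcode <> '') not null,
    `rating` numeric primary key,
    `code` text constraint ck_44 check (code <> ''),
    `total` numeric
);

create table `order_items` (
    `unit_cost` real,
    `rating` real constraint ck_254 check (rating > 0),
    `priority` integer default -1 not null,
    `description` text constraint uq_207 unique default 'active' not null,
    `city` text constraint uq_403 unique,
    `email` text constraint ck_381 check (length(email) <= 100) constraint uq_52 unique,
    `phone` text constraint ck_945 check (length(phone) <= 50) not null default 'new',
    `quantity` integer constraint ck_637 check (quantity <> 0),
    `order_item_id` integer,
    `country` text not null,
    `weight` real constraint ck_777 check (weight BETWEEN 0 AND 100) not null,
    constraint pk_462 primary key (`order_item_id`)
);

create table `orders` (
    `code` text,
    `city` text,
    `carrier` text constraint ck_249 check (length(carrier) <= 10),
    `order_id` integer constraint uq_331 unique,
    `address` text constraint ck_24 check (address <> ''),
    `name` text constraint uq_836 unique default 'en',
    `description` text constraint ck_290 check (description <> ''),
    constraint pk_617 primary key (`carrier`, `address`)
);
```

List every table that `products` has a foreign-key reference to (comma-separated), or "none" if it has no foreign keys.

No column in products has a REFERENCES clause.

none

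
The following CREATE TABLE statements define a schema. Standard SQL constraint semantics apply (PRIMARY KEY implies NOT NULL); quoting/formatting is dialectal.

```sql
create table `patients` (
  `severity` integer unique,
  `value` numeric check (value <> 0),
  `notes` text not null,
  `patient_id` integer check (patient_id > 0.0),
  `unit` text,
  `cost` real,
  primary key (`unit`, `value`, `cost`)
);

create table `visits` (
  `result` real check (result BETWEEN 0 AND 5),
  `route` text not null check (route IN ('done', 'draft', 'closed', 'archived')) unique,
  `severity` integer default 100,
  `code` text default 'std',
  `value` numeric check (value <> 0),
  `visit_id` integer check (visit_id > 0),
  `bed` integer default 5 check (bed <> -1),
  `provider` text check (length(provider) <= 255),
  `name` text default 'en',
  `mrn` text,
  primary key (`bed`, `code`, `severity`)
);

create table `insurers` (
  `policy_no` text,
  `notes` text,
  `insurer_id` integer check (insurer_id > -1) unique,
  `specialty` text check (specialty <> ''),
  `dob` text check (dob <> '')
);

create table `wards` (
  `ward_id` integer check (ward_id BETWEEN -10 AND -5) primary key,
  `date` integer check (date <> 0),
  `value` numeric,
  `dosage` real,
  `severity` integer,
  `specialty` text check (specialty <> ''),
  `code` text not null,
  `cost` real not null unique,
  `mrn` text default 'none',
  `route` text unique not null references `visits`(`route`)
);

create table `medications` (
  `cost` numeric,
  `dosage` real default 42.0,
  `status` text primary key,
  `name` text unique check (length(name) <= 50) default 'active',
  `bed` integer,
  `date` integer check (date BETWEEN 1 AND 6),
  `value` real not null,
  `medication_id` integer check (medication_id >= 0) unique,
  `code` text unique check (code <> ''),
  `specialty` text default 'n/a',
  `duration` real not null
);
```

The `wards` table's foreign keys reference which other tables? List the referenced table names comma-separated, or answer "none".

- route REFERENCES visits(route).

visits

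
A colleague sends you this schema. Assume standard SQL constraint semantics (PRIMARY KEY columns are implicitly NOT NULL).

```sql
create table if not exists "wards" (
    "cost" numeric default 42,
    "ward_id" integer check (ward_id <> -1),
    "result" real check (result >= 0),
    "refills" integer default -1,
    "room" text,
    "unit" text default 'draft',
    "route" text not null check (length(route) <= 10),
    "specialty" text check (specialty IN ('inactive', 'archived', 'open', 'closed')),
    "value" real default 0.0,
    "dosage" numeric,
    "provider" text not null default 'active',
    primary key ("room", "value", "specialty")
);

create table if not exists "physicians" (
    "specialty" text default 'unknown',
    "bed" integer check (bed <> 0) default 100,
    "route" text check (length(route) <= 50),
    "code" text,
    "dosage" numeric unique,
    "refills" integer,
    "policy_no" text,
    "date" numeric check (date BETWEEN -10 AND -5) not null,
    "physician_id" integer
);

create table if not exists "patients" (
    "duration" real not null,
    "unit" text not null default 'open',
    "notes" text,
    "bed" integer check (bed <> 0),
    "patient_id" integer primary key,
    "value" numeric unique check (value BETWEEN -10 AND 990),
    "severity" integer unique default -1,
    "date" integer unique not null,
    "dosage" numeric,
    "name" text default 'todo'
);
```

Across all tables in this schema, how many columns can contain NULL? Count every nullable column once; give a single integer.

wards: 6 nullable (cost, ward_id, result, refills, unit, dosage — PK (room, value, specialty) and explicit NOT NULL columns excluded).
physicians: 8 nullable (specialty, bed, route, code, dosage, refills, policy_no, physician_id — PK none and explicit NOT NULL columns excluded).
patients: 6 nullable (notes, bed, value, severity, dosage, name — PK (patient_id) and explicit NOT NULL columns excluded).
Total: 6 + 8 + 6 = 20.

20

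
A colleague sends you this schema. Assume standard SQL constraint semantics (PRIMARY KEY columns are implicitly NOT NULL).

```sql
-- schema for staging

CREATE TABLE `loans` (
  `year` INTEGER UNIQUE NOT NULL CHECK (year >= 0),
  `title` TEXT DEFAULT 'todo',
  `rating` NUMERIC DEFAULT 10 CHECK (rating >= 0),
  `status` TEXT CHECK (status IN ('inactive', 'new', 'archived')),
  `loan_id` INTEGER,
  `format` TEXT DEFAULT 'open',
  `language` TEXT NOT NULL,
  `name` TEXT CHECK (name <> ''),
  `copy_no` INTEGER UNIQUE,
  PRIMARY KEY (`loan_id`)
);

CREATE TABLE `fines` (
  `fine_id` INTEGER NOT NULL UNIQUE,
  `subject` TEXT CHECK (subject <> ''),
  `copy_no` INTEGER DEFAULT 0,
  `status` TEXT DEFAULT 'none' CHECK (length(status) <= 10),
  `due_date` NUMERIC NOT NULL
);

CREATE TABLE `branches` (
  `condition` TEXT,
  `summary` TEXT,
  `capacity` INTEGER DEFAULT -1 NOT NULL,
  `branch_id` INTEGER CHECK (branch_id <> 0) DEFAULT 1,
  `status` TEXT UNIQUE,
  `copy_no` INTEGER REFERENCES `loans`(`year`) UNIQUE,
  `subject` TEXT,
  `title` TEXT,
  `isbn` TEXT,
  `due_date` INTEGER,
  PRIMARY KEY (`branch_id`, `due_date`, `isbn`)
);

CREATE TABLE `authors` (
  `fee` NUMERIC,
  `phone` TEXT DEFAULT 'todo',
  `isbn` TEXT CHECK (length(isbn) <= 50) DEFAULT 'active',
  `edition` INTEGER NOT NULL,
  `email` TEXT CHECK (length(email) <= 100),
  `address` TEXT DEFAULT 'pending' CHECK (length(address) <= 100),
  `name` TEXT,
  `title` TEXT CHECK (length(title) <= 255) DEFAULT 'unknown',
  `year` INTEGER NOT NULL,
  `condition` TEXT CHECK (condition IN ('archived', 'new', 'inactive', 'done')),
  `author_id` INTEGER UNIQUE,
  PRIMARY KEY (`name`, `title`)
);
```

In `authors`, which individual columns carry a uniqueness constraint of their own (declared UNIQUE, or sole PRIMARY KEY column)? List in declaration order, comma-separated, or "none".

author_id

- fee: no UNIQUE or single-column PK constraint.
- phone: no UNIQUE or single-column PK constraint.
- isbn: no UNIQUE or single-column PK constraint.
- edition: no UNIQUE or single-column PK constraint.
- email: no UNIQUE or single-column PK constraint.
- address: no UNIQUE or single-column PK constraint.
- name: part of a composite PRIMARY KEY — only the tuple is unique, not this column on its own.
- title: part of a composite PRIMARY KEY — only the tuple is unique, not this column on its own.
- year: no UNIQUE or single-column PK constraint.
- condition: no UNIQUE or single-column PK constraint.
- author_id: declared UNIQUE → unique.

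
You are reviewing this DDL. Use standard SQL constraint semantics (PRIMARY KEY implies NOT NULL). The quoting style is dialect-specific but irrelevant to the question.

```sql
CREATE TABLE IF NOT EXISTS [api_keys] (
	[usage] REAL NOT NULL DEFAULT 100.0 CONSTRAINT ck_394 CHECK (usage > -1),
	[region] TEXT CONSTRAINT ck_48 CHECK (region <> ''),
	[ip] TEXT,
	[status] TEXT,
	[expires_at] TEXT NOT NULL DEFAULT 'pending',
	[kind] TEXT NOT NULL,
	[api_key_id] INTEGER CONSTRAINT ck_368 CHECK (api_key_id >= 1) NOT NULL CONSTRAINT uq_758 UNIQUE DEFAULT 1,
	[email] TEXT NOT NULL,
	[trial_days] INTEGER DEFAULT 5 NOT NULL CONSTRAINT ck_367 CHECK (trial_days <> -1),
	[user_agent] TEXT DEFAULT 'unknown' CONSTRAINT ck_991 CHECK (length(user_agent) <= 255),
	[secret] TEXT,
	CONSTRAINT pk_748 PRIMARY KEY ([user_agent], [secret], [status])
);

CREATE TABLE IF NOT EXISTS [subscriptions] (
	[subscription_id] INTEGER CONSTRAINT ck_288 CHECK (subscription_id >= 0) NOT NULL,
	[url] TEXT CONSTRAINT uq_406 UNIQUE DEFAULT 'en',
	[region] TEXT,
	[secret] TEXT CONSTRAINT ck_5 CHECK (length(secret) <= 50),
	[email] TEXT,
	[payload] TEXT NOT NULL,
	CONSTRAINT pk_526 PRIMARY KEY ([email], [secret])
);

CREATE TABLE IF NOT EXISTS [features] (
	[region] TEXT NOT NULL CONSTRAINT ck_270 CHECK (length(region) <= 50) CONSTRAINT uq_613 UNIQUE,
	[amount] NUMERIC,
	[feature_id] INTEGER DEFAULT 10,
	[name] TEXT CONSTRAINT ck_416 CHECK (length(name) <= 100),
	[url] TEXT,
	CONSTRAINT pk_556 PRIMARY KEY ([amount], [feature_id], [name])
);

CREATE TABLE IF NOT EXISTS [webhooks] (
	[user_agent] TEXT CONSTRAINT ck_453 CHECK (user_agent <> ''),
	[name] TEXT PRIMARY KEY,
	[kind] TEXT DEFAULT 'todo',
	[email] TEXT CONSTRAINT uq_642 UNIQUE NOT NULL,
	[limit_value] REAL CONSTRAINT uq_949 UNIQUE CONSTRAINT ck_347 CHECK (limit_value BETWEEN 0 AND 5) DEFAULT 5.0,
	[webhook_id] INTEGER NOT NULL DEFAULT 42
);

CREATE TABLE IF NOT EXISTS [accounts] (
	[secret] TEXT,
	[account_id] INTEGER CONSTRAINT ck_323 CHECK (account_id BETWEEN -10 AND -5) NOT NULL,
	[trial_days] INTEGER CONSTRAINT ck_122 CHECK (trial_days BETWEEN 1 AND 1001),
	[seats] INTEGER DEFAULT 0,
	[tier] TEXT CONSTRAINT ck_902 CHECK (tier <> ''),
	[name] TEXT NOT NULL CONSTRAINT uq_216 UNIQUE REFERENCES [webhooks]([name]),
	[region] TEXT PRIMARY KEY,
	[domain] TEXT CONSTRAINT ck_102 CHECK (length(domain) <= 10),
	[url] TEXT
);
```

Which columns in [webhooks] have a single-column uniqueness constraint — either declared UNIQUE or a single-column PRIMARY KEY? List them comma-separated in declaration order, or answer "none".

- user_agent: no UNIQUE or single-column PK constraint.
- name: single-column PRIMARY KEY → unique.
- kind: no UNIQUE or single-column PK constraint.
- email: declared UNIQUE → unique.
- limit_value: declared UNIQUE → unique.
- webhook_id: no UNIQUE or single-column PK constraint.

name, email, limit_value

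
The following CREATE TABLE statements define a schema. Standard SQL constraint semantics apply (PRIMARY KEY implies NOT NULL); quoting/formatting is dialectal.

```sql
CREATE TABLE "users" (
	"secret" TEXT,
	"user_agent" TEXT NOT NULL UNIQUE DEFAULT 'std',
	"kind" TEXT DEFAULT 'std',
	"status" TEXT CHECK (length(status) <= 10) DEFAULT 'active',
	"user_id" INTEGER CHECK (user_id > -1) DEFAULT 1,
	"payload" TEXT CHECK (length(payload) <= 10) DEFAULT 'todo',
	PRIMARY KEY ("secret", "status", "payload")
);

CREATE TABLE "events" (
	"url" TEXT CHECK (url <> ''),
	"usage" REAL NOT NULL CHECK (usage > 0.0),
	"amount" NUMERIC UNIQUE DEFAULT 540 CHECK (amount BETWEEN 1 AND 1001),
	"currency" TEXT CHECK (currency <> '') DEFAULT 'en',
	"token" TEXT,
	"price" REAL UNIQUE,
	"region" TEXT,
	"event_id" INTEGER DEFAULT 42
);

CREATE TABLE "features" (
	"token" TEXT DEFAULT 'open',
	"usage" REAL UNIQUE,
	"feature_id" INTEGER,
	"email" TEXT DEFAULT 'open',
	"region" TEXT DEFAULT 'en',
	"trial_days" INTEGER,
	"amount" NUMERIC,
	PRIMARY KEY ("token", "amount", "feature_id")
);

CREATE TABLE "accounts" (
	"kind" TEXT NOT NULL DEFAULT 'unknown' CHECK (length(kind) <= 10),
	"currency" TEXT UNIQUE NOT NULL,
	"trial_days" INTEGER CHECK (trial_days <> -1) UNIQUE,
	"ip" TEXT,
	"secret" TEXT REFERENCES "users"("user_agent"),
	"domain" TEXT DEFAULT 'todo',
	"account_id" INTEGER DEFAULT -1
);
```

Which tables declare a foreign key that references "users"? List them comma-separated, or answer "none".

- accounts.secret references users(user_agent).

accounts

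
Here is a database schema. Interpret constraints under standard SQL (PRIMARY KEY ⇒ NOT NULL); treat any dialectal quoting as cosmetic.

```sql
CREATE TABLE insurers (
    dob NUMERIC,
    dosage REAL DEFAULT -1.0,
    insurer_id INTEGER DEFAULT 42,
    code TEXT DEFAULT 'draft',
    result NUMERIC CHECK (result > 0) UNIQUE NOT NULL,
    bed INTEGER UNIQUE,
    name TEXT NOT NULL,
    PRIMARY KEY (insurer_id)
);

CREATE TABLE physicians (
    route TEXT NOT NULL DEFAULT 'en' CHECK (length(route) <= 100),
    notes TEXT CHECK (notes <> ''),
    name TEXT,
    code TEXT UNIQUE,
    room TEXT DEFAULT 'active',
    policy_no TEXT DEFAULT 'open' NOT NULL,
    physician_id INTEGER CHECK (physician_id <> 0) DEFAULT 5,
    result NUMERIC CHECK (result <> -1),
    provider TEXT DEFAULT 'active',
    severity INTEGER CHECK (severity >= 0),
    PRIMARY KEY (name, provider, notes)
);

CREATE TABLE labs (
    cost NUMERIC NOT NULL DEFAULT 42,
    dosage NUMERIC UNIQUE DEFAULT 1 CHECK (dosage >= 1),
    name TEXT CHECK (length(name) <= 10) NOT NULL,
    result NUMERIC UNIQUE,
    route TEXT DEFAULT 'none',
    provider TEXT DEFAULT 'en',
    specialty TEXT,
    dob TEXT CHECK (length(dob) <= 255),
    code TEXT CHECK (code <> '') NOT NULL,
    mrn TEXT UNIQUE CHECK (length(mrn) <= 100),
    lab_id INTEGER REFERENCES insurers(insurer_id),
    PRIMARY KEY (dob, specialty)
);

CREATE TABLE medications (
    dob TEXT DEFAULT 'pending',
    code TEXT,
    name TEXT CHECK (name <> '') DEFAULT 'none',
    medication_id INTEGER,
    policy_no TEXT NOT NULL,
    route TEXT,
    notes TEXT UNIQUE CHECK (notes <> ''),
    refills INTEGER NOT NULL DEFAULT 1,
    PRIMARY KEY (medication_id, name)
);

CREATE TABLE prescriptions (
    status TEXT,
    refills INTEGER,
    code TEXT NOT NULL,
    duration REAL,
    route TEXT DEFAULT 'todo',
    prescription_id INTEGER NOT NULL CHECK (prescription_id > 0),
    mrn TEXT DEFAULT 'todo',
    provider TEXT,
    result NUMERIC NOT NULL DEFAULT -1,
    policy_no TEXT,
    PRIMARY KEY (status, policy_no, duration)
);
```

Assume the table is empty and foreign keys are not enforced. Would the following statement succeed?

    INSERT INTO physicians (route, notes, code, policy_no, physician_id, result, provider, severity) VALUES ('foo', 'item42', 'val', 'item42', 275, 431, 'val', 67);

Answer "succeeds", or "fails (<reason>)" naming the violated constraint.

name is omitted from the column list and has no DEFAULT, so it would receive NULL.
But name is part of the PRIMARY KEY (implied NOT NULL).

fails (NOT NULL on name)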